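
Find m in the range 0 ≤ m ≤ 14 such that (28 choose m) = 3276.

3

C(28,m) increases on 0 ≤ m ≤ 14. C(28,2) = 378 and C(28,3) = 3276, so m = 3.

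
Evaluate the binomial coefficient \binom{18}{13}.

C(18,13) = C(18,5) by symmetry.
C(18,5) = (18·17·16·15·14) / 5! = 1028160 / 120 = 8568.

8568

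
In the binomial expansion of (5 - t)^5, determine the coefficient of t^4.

25

The general term is C(5,j)·(5)^j·(-t)^(5-j); the t^4 term has j = 1.
C(5,1) = 5.
Coefficient = C(5,1) · 5^1 = 5 · 5 = 25.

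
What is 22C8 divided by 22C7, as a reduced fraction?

C(n,k+1)/C(n,k) = (n−k)/(k+1) = (22−7)/(7+1) = 15/8.

15/8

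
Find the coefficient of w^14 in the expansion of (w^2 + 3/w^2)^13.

7722

General term: C(13,j)·(w^2)^j·(3/w^2)^(13-j), with w-exponent 2j − 2(13−j) = 4j − 26.
Set 4j − 26 = 14: j = 10.
C(13,10) = 286; 1^10 = 1; 3^3 = 27.
Coefficient = 286 · 1 · 27 = 7722.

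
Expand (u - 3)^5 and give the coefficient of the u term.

405

The general term is C(5,j)·(u)^j·(-3)^(5-j); the u^1 term has j = 1.
C(5,1) = 5.
Coefficient = C(5,1) · (-3)^4 = 5 · 81 = 405.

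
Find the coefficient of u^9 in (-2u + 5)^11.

-704000

The general term is C(11,j)·(-2u)^j·(5)^(11-j); the u^9 term has j = 9.
C(11,9) = 55.
Coefficient = C(11,9) · (-2)^9 · 5^2 = 55 · (-512) · 25 = -704000.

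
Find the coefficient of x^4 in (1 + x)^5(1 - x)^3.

0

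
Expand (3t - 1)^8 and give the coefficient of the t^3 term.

-1512

The general term is C(8,j)·(3t)^j·(-1)^(8-j); the t^3 term has j = 3.
C(8,3) = 56.
Coefficient = C(8,3) · 3^3 · (-1)^5 = 56 · 27 · (-1) = -1512.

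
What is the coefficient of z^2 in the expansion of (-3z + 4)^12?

622854144

The general term is C(12,j)·(-3z)^j·(4)^(12-j); the z^2 term has j = 2.
C(12,2) = 66.
Coefficient = C(12,2) · (-3)^2 · 4^10 = 66 · 9 · 1048576 = 622854144.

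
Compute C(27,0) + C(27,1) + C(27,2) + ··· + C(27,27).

Setting x = 1 in (1+x)^27 gives Σ C(27,k) = 2^27 = 134217728.

134217728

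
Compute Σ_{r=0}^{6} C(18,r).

1 + 18 + 153 + 816 + 3060 + 8568 + 18564 = 31180.

31180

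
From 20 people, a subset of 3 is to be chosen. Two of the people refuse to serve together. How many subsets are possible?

All 3-subsets: C(20,3) = 1140. Those containing both fixed elements: C(18,1) = 18.
1140 − 18 = 1122.

1122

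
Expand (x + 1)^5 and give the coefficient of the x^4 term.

The general term is C(5,j)·(x)^j·(1)^(5-j); the x^4 term has j = 4.
C(5,4) = 5.
Coefficient = C(5,4) = 5.

5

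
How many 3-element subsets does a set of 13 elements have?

C(13,3) = (13·12·11) / 3! = 1716 / 6 = 286.

286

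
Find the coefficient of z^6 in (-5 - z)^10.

The general term is C(10,j)·(-5)^j·(-z)^(10-j); the z^6 term has j = 4.
C(10,4) = 210.
Coefficient = C(10,4) · (-5)^4 = 210 · 625 = 131250.

131250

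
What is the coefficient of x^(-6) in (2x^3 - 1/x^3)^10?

3360

General term: C(10,j)·(2x^3)^j·(-1/x^3)^(10-j), with x-exponent 3j − 3(10−j) = 6j − 30.
Set 6j − 30 = -6: j = 4.
C(10,4) = 210; 2^4 = 16; (-1)^6 = 1.
Coefficient = 210 · 16 · 1 = 3360.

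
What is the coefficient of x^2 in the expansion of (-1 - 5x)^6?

375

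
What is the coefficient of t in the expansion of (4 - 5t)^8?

-655360

The general term is C(8,j)·(4)^j·(-5t)^(8-j); the t^1 term has j = 7.
C(8,7) = 8.
Coefficient = C(8,7) · 4^7 · (-5)^1 = 8 · 16384 · (-5) = -655360.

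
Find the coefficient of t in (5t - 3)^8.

The general term is C(8,j)·(5t)^j·(-3)^(8-j); the t^1 term has j = 1.
C(8,1) = 8.
Coefficient = C(8,1) · 5^1 · (-3)^7 = 8 · 5 · (-2187) = -87480.

-87480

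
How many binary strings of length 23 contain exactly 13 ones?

1144066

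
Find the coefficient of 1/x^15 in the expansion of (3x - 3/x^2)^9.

General term: C(9,j)·(3x)^j·(-3/x^2)^(9-j), with x-exponent 1j − 2(9−j) = 3j − 18.
Set 3j − 18 = -15: j = 1.
C(9,1) = 9; 3^1 = 3; (-3)^8 = 6561.
Coefficient = 9 · 3 · 6561 = 177147.

177147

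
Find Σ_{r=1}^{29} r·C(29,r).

7784628224

Differentiating (1+x)^29 and setting x=1: Σ r·C(29,r) = 29·2^28 = 7784628224.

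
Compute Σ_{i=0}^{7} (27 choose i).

1 + 27 + 351 + 2925 + 17550 + 80730 + 296010 + 888030 = 1285624.

1285624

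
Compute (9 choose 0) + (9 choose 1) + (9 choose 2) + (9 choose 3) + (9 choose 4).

1 + 9 + 36 + 84 + 126 = 256.

256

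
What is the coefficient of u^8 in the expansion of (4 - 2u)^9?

The general term is C(9,j)·(4)^j·(-2u)^(9-j); the u^8 term has j = 1.
C(9,1) = 9.
Coefficient = C(9,1) · 4^1 · (-2)^8 = 9 · 4 · 256 = 9216.

9216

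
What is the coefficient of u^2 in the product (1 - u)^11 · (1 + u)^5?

Coefficient of u^2 = Σ_{j} C(11,j)·(-1)^j·C(5,2-j)·1^(2-j) for j from 0 to 2.
= 10 + (-55) + 55 = 10.

10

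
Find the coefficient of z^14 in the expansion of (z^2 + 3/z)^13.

57915

General term: C(13,j)·(z^2)^j·(3/z)^(13-j), with z-exponent 2j − 1(13−j) = 3j − 13.
Set 3j − 13 = 14: j = 9.
C(13,9) = 715; 1^9 = 1; 3^4 = 81.
Coefficient = 715 · 1 · 81 = 57915.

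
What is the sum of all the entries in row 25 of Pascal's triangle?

33554432

The entries of row 25 sum to 2^25 = 33554432.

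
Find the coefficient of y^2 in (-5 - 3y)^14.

199951171875

The general term is C(14,j)·(-5)^j·(-3y)^(14-j); the y^2 term has j = 12.
C(14,12) = 91.
Coefficient = C(14,12) · (-5)^12 · (-3)^2 = 91 · 244140625 · 9 = 199951171875.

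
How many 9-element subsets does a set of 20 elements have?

167960

C(20,9) = (20·19·18·17·16·15·14·13·12) / 9! = 60949324800 / 362880 = 167960.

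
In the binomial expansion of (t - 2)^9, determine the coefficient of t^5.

2016

The general term is C(9,j)·(t)^j·(-2)^(9-j); the t^5 term has j = 5.
C(9,5) = 126.
Coefficient = C(9,5) · (-2)^4 = 126 · 16 = 2016.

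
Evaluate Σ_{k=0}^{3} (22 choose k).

1794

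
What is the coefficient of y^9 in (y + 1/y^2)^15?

General term: C(15,j)·(y)^j·(1/y^2)^(15-j), with y-exponent 1j − 2(15−j) = 3j − 30.
Set 3j − 30 = 9: j = 13.
C(15,13) = 105; 1^13 = 1; 1^2 = 1.
Coefficient = 105 · 1 · 1 = 105.

105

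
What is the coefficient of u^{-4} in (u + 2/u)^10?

General term: C(10,j)·(u)^j·(2/u)^(10-j), with u-exponent 1j − 1(10−j) = 2j − 10.
Set 2j − 10 = -4: j = 3.
C(10,3) = 120; 1^3 = 1; 2^7 = 128.
Coefficient = 120 · 1 · 128 = 15360.

15360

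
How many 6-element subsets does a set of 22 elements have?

74613

C(22,6) = (22·21·20·19·18·17) / 6! = 53721360 / 720 = 74613.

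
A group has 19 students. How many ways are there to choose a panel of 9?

This is C(19,9) = 92378.

92378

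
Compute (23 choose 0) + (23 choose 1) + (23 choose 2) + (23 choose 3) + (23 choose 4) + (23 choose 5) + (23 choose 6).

1 + 23 + 253 + 1771 + 8855 + 33649 + 100947 = 145499.

145499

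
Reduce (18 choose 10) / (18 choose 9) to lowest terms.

C(n,k+1)/C(n,k) = (n−k)/(k+1) = (18−9)/(9+1) = 9/10.

9/10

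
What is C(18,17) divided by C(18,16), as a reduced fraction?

C(n,k+1)/C(n,k) = (n−k)/(k+1) = (18−16)/(16+1) = 2/17.

2/17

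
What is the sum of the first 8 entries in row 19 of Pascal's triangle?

94184

1 + 19 + 171 + 969 + 3876 + 11628 + 27132 + 50388 = 94184.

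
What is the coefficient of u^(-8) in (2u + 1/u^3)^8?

1120

General term: C(8,j)·(2u)^j·(1/u^3)^(8-j), with u-exponent 1j − 3(8−j) = 4j − 24.
Set 4j − 24 = -8: j = 4.
C(8,4) = 70; 2^4 = 16; 1^4 = 1.
Coefficient = 70 · 16 · 1 = 1120.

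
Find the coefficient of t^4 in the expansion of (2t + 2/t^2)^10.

46080

General term: C(10,j)·(2t)^j·(2/t^2)^(10-j), with t-exponent 1j − 2(10−j) = 3j − 20.
Set 3j − 20 = 4: j = 8.
C(10,8) = 45; 2^8 = 256; 2^2 = 4.
Coefficient = 45 · 256 · 4 = 46080.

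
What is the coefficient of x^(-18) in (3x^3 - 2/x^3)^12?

General term: C(12,j)·(3x^3)^j·(-2/x^3)^(12-j), with x-exponent 3j − 3(12−j) = 6j − 36.
Set 6j − 36 = -18: j = 3.
C(12,3) = 220; 3^3 = 27; (-2)^9 = -512.
Coefficient = 220 · 27 · (-512) = -3041280.

-3041280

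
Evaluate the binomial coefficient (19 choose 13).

27132

C(19,13) = C(19,6) by symmetry.
C(19,6) = (19·18·17·16·15·14) / 6! = 19535040 / 720 = 27132.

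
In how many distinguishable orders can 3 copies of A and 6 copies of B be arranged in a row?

84

Choose positions for the A's: C(9,3) = 84.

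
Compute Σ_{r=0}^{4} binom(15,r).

1 + 15 + 105 + 455 + 1365 = 1941.

1941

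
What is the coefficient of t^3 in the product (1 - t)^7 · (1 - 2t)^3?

-253

Coefficient of t^3 = Σ_{j} C(7,j)·(-1)^j·C(3,3-j)·(-2)^(3-j) for j from 0 to 3.
= (-8) + (-84) + (-126) + (-35) = -253.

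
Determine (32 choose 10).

64512240

C(32,10) = (32·31·30·29·28·27·26·25·24·23) / 10! = 234102016512000 / 3628800 = 64512240.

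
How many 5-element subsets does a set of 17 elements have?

6188

C(17,5) = (17·16·15·14·13) / 5! = 742560 / 120 = 6188.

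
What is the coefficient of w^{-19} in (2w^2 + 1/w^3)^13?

11440

General term: C(13,j)·(2w^2)^j·(1/w^3)^(13-j), with w-exponent 2j − 3(13−j) = 5j − 39.
Set 5j − 39 = -19: j = 4.
C(13,4) = 715; 2^4 = 16; 1^9 = 1.
Coefficient = 715 · 16 · 1 = 11440.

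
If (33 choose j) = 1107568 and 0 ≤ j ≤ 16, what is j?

6

C(33,j) increases on 0 ≤ j ≤ 16. C(33,5) = 237336 and C(33,6) = 1107568, so j = 6.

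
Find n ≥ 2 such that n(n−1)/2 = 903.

43

n(n−1)/2 = 903 ⇒ n(n−1) = 1806. Since 43·42 = 1806, n = 43.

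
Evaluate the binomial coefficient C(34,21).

927983760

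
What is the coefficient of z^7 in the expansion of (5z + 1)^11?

The general term is C(11,j)·(5z)^j·(1)^(11-j); the z^7 term has j = 7.
C(11,7) = 330.
Coefficient = C(11,7) · 5^7 = 330 · 78125 = 25781250.

25781250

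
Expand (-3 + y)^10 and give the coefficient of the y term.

-196830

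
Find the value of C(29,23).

475020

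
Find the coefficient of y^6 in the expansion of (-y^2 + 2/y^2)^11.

-5280

General term: C(11,j)·(-y^2)^j·(2/y^2)^(11-j), with y-exponent 2j − 2(11−j) = 4j − 22.
Set 4j − 22 = 6: j = 7.
C(11,7) = 330; (-1)^7 = -1; 2^4 = 16.
Coefficient = 330 · (-1) · 16 = -5280.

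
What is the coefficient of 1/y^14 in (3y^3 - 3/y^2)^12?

General term: C(12,j)·(3y^3)^j·(-3/y^2)^(12-j), with y-exponent 3j − 2(12−j) = 5j − 24.
Set 5j − 24 = -14: j = 2.
C(12,2) = 66; 3^2 = 9; (-3)^10 = 59049.
Coefficient = 66 · 9 · 59049 = 35075106.

35075106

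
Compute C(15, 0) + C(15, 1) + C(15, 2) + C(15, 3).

1 + 15 + 105 + 455 = 576.

576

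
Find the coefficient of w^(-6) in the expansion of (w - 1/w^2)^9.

-126

General term: C(9,j)·(w)^j·(-1/w^2)^(9-j), with w-exponent 1j − 2(9−j) = 3j − 18.
Set 3j − 18 = -6: j = 4.
C(9,4) = 126; 1^4 = 1; (-1)^5 = -1.
Coefficient = 126 · 1 · (-1) = -126.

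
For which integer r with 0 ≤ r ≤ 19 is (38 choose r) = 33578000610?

18

C(38,r) increases on 0 ≤ r ≤ 19. C(38,17) = 28781143380 and C(38,18) = 33578000610, so r = 18.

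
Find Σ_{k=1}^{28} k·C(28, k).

3758096384

Since k·C(28,k) = 28·C(27,k−1), the sum is 28·2^27 = 28·134217728 = 3758096384.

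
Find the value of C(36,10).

254186856

C(36,10) = (36·35·34·33·32·31·30·29·28·27) / 10! = 922393263052800 / 3628800 = 254186856.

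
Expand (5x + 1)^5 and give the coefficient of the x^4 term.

3125

The general term is C(5,j)·(5x)^j·(1)^(5-j); the x^4 term has j = 4.
C(5,4) = 5.
Coefficient = C(5,4) · 5^4 = 5 · 625 = 3125.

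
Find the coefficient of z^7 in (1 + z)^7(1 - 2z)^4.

-111

Coefficient of z^7 = Σ_{j} C(7,j)·1^j·C(4,7-j)·(-2)^(7-j) for j from 3 to 7.
= 560 + (-1120) + 504 + (-56) + 1 = -111.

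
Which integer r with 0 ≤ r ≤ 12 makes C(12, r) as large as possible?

6

C(12,r) is maximized at r = 12/2 = 6.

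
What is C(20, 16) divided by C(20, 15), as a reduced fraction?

5/16

C(n,k+1)/C(n,k) = (n−k)/(k+1) = (20−15)/(15+1) = 5/16.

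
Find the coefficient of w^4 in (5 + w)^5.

25

The general term is C(5,j)·(5)^j·(w)^(5-j); the w^4 term has j = 1.
C(5,1) = 5.
Coefficient = C(5,1) · 5^1 = 5 · 5 = 25.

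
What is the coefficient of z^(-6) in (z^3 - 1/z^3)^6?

15

General term: C(6,j)·(z^3)^j·(-1/z^3)^(6-j), with z-exponent 3j − 3(6−j) = 6j − 18.
Set 6j − 18 = -6: j = 2.
C(6,2) = 15; 1^2 = 1; (-1)^4 = 1.
Coefficient = 15 · 1 · 1 = 15.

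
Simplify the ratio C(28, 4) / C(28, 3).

25/4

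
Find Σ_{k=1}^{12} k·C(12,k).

24576

Differentiating (1+x)^12 and setting x=1: Σ k·C(12,k) = 12·2^11 = 24576.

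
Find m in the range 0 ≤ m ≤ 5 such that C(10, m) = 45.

C(10,m) increases on 0 ≤ m ≤ 5. C(10,1) = 10 and C(10,2) = 45, so m = 2.

2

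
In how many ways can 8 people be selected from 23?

490314

This is C(23,8) = 490314.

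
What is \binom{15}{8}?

C(15,8) = C(15,7) by symmetry.
C(15,7) = (15·14·13·12·11·10·9) / 7! = 32432400 / 5040 = 6435.

6435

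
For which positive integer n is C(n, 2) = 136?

n(n−1)/2 = 136 ⇒ n(n−1) = 272. Since 17·16 = 272, n = 17.

17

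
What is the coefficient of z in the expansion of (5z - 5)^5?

The general term is C(5,j)·(5z)^j·(-5)^(5-j); the z^1 term has j = 1.
C(5,1) = 5.
Coefficient = C(5,1) · 5^1 · (-5)^4 = 5 · 5 · 625 = 15625.

15625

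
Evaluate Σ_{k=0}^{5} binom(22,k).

35443

1 + 22 + 231 + 1540 + 7315 + 26334 = 35443.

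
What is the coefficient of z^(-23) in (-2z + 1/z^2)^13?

General term: C(13,j)·(-2z)^j·(1/z^2)^(13-j), with z-exponent 1j − 2(13−j) = 3j − 26.
Set 3j − 26 = -23: j = 1.
C(13,1) = 13; (-2)^1 = -2; 1^12 = 1.
Coefficient = 13 · (-2) · 1 = -26.

-26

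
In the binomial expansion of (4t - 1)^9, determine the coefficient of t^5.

129024

The general term is C(9,j)·(4t)^j·(-1)^(9-j); the t^5 term has j = 5.
C(9,5) = 126.
Coefficient = C(9,5) · 4^5 = 126 · 1024 = 129024.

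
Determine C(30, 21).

14307150

C(30,21) = C(30,9) by symmetry.
C(30,9) = (30·29·28·27·26·25·24·23·22) / 9! = 5191778592000 / 362880 = 14307150.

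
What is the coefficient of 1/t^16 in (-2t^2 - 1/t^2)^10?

20

General term: C(10,j)·(-2t^2)^j·(-1/t^2)^(10-j), with t-exponent 2j − 2(10−j) = 4j − 20.
Set 4j − 20 = -16: j = 1.
C(10,1) = 10; (-2)^1 = -2; (-1)^9 = -1.
Coefficient = 10 · (-2) · (-1) = 20.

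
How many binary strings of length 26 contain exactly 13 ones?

10400600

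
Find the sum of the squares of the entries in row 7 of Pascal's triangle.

By Vandermonde's identity, Σ C(7,i)² = C(14,7) = 3432.

3432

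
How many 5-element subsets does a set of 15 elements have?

C(15,5) = (15·14·13·12·11) / 5! = 360360 / 120 = 3003.

3003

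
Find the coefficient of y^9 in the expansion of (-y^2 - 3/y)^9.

-2268

General term: C(9,j)·(-y^2)^j·(-3/y)^(9-j), with y-exponent 2j − 1(9−j) = 3j − 9.
Set 3j − 9 = 9: j = 6.
C(9,6) = 84; (-1)^6 = 1; (-3)^3 = -27.
Coefficient = 84 · 1 · (-27) = -2268.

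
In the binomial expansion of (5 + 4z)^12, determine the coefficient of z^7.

40550400000

The general term is C(12,j)·(5)^j·(4z)^(12-j); the z^7 term has j = 5.
C(12,5) = 792.
Coefficient = C(12,5) · 5^5 · 4^7 = 792 · 3125 · 16384 = 40550400000.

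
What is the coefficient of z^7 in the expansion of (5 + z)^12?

2475000

The general term is C(12,j)·(5)^j·(z)^(12-j); the z^7 term has j = 5.
C(12,5) = 792.
Coefficient = C(12,5) · 5^5 = 792 · 3125 = 2475000.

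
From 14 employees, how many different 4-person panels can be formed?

This is C(14,4) = 1001.

1001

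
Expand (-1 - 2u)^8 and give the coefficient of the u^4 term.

1120

The general term is C(8,j)·(-1)^j·(-2u)^(8-j); the u^4 term has j = 4.
C(8,4) = 70.
Coefficient = C(8,4) · (-2)^4 = 70 · 16 = 1120.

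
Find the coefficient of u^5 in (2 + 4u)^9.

The general term is C(9,j)·(2)^j·(4u)^(9-j); the u^5 term has j = 4.
C(9,4) = 126.
Coefficient = C(9,4) · 2^4 · 4^5 = 126 · 16 · 1024 = 2064384.

2064384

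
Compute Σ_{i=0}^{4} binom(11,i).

1 + 11 + 55 + 165 + 330 = 562.

562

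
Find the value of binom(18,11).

31824

C(18,11) = C(18,7) by symmetry.
C(18,7) = (18·17·16·15·14·13·12) / 7! = 160392960 / 5040 = 31824.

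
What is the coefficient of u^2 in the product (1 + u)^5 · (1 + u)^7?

(1 + u)^5(1 + u)^7 = (1 + u)^12, so the coefficient of u^2 is C(12,2)·1^2 = 66·1 = 66.

66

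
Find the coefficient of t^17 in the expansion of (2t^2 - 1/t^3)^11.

-11264

General term: C(11,j)·(2t^2)^j·(-1/t^3)^(11-j), with t-exponent 2j − 3(11−j) = 5j − 33.
Set 5j − 33 = 17: j = 10.
C(11,10) = 11; 2^10 = 1024; (-1)^1 = -1.
Coefficient = 11 · 1024 · (-1) = -11264.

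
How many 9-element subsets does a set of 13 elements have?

715

C(13,9) = C(13,4) by symmetry.
C(13,4) = (13·12·11·10) / 4! = 17160 / 24 = 715.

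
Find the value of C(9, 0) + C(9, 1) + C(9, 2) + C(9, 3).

1 + 9 + 36 + 84 = 130.

130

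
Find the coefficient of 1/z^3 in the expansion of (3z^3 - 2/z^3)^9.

General term: C(9,j)·(3z^3)^j·(-2/z^3)^(9-j), with z-exponent 3j − 3(9−j) = 6j − 27.
Set 6j − 27 = -3: j = 4.
C(9,4) = 126; 3^4 = 81; (-2)^5 = -32.
Coefficient = 126 · 81 · (-32) = -326592.

-326592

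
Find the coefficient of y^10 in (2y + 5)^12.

1689600

The general term is C(12,j)·(2y)^j·(5)^(12-j); the y^10 term has j = 10.
C(12,10) = 66.
Coefficient = C(12,10) · 2^10 · 5^2 = 66 · 1024 · 25 = 1689600.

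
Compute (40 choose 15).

40225345056

C(40,15) = (40·39·38·37·36·35·34·33·32·31·30·29·28·27·26) / 15! = 52601652673686724608000 / 1307674368000 = 40225345056.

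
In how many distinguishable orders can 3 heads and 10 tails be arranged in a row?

286

Choose positions for the heads: C(13,3) = 286.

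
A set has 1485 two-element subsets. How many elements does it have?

n(n−1)/2 = 1485 ⇒ n(n−1) = 2970. Since 55·54 = 2970, n = 55.

55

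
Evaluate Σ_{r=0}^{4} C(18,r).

4048

1 + 18 + 153 + 816 + 3060 = 4048.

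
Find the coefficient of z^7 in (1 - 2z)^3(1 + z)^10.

204

Coefficient of z^7 = Σ_{j} C(3,j)·(-2)^j·C(10,7-j)·1^(7-j) for j from 0 to 3.
= 120 + (-1260) + 3024 + (-1680) = 204.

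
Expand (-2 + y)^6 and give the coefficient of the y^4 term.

60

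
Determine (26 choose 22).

14950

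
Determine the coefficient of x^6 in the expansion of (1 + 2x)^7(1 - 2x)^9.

-896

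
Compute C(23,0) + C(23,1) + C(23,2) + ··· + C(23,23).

8388608

Setting x = 1 in (1+x)^23 gives Σ C(23,j) = 2^23 = 8388608.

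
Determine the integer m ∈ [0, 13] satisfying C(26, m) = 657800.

7

C(26,m) increases on 0 ≤ m ≤ 13. C(26,6) = 230230 and C(26,7) = 657800, so m = 7.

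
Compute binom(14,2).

C(14,2) = (14·13) / 2! = 182 / 2 = 91.

91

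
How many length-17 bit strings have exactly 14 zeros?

Choose the 14 positions: C(17,14) = 680.

680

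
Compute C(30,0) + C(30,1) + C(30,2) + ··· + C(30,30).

The entries of row 30 sum to 2^30 = 1073741824.

1073741824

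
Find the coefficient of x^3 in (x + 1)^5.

10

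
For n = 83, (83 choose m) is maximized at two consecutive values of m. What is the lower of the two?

41

For odd n = 83, C(83,m) peaks at m = (n−1)/2 and (n+1)/2; the lower is 41.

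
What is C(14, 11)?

364

C(14,11) = C(14,3) by symmetry.
C(14,3) = (14·13·12) / 3! = 2184 / 6 = 364.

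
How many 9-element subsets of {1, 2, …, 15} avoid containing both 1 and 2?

All 9-subsets: C(15,9) = 5005. Those containing both fixed elements: C(13,7) = 1716.
5005 − 1716 = 3289.

3289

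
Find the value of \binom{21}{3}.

1330

C(21,3) = (21·20·19) / 3! = 7980 / 6 = 1330.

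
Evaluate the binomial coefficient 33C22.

193536720

C(33,22) = C(33,11) by symmetry.
C(33,11) = (33·32·31·30·29·28·27·26·25·24·23) / 11! = 7725366544896000 / 39916800 = 193536720.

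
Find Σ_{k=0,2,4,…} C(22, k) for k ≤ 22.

Even-k terms of row 22 sum to 2^21 = 2097152.

2097152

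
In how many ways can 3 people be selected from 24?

This is C(24,3) = 2024.

2024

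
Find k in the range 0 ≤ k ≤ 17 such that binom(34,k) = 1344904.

C(34,k) increases on 0 ≤ k ≤ 17. C(34,5) = 278256 and C(34,6) = 1344904, so k = 6.

6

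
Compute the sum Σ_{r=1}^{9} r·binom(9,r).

2304

Since r·C(9,r) = 9·C(8,r−1), the sum is 9·2^8 = 9·256 = 2304.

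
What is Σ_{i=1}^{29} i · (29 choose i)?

7784628224

Differentiating (1+x)^29 and setting x=1: Σ i·C(29,i) = 29·2^28 = 7784628224.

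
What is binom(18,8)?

C(18,8) = (18·17·16·15·14·13·12·11) / 8! = 1764322560 / 40320 = 43758.

43758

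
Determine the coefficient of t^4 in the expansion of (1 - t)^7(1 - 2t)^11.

19945

Coefficient of t^4 = Σ_{j} C(7,j)·(-1)^j·C(11,4-j)·(-2)^(4-j) for j from 0 to 4.
= 5280 + 9240 + 4620 + 770 + 35 = 19945.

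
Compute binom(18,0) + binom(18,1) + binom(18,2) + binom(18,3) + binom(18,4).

4048

1 + 18 + 153 + 816 + 3060 = 4048.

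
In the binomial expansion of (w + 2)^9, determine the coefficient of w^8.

The general term is C(9,j)·(w)^j·(2)^(9-j); the w^8 term has j = 8.
C(9,8) = 9.
Coefficient = C(9,8) · 2^1 = 9 · 2 = 18.

18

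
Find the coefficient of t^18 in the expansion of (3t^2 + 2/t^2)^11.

General term: C(11,j)·(3t^2)^j·(2/t^2)^(11-j), with t-exponent 2j − 2(11−j) = 4j − 22.
Set 4j − 22 = 18: j = 10.
C(11,10) = 11; 3^10 = 59049; 2^1 = 2.
Coefficient = 11 · 59049 · 2 = 1299078.

1299078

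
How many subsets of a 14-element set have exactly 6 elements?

Choose the 6 positions: C(14,6) = 3003.

3003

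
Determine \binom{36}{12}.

1251677700

C(36,12) = (36·35·34·33·32·31·30·29·28·27·26·25) / 12! = 599555620984320000 / 479001600 = 1251677700.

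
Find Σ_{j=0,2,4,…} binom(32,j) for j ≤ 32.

2147483648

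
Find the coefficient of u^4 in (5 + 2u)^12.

The general term is C(12,j)·(5)^j·(2u)^(12-j); the u^4 term has j = 8.
C(12,8) = 495.
Coefficient = C(12,8) · 5^8 · 2^4 = 495 · 390625 · 16 = 3093750000.

3093750000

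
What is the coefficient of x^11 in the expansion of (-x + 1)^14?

The general term is C(14,j)·(-x)^j·(1)^(14-j); the x^11 term has j = 11.
C(14,11) = 364.
Coefficient = C(14,11) · (-1)^11 = 364 · (-1) = -364.

-364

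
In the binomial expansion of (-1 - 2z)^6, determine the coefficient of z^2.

60

The general term is C(6,j)·(-1)^j·(-2z)^(6-j); the z^2 term has j = 4.
C(6,4) = 15.
Coefficient = C(6,4) · (-2)^2 = 15 · 4 = 60.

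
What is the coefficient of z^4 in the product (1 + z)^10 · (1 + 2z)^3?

1550

Coefficient of z^4 = Σ_{j} C(10,j)·1^j·C(3,4-j)·2^(4-j) for j from 1 to 4.
= 80 + 540 + 720 + 210 = 1550.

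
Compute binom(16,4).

1820

C(16,4) = (16·15·14·13) / 4! = 43680 / 24 = 1820.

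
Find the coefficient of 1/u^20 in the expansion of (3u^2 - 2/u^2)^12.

-73728

General term: C(12,j)·(3u^2)^j·(-2/u^2)^(12-j), with u-exponent 2j − 2(12−j) = 4j − 24.
Set 4j − 24 = -20: j = 1.
C(12,1) = 12; 3^1 = 3; (-2)^11 = -2048.
Coefficient = 12 · 3 · (-2048) = -73728.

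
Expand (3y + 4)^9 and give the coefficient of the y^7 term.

1259712

The general term is C(9,j)·(3y)^j·(4)^(9-j); the y^7 term has j = 7.
C(9,7) = 36.
Coefficient = C(9,7) · 3^7 · 4^2 = 36 · 2187 · 16 = 1259712.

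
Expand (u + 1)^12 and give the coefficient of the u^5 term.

792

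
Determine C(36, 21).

5567902560

C(36,21) = C(36,15) by symmetry.
C(36,15) = (36·35·34·33·32·31·30·29·28·27·26·25·24·23·22) / 15! = 7281003461233582080000 / 1307674368000 = 5567902560.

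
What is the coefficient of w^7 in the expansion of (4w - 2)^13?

The general term is C(13,j)·(4w)^j·(-2)^(13-j); the w^7 term has j = 7.
C(13,7) = 1716.
Coefficient = C(13,7) · 4^7 · (-2)^6 = 1716 · 16384 · 64 = 1799356416.

1799356416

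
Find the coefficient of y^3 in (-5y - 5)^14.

The general term is C(14,j)·(-5y)^j·(-5)^(14-j); the y^3 term has j = 3.
C(14,3) = 364.
Coefficient = C(14,3) · (-5)^3 · (-5)^11 = 364 · (-125) · (-48828125) = 2221679687500.

2221679687500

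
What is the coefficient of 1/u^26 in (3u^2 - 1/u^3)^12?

General term: C(12,j)·(3u^2)^j·(-1/u^3)^(12-j), with u-exponent 2j − 3(12−j) = 5j − 36.
Set 5j − 36 = -26: j = 2.
C(12,2) = 66; 3^2 = 9; (-1)^10 = 1.
Coefficient = 66 · 9 · 1 = 594.

594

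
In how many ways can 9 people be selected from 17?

24310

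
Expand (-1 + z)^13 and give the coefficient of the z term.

The general term is C(13,j)·(-1)^j·(z)^(13-j); the z^1 term has j = 12.
C(13,12) = 13.
Coefficient = C(13,12) = 13.

13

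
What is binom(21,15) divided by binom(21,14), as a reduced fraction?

C(n,k+1)/C(n,k) = (n−k)/(k+1) = (21−14)/(14+1) = 7/15.

7/15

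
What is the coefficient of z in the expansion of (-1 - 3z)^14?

42

The general term is C(14,j)·(-1)^j·(-3z)^(14-j); the z^1 term has j = 13.
C(14,13) = 14.
Coefficient = C(14,13) · (-1)^13 · (-3)^1 = 14 · (-1) · (-3) = 42.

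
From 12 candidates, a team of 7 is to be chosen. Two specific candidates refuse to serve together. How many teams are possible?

540

All 7-subsets: C(12,7) = 792. Those containing both fixed elements: C(10,5) = 252.
792 − 252 = 540.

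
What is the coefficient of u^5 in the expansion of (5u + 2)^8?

1400000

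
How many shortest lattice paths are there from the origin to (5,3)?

56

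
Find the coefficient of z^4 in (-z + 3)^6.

135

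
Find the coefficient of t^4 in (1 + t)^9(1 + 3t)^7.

Coefficient of t^4 = Σ_{j} C(9,j)·1^j·C(7,4-j)·3^(4-j) for j from 0 to 4.
= 2835 + 8505 + 6804 + 1764 + 126 = 20034.

20034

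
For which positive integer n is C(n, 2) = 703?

38

n(n−1)/2 = 703 ⇒ n(n−1) = 1406. Since 38·37 = 1406, n = 38.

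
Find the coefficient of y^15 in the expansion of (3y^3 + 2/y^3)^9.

314928

General term: C(9,j)·(3y^3)^j·(2/y^3)^(9-j), with y-exponent 3j − 3(9−j) = 6j − 27.
Set 6j − 27 = 15: j = 7.
C(9,7) = 36; 3^7 = 2187; 2^2 = 4.
Coefficient = 36 · 2187 · 4 = 314928.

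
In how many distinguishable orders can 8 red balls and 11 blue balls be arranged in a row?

75582

Choose positions for the red balls: C(19,8) = 75582.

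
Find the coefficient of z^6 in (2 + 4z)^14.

3148873728

The general term is C(14,j)·(2)^j·(4z)^(14-j); the z^6 term has j = 8.
C(14,8) = 3003.
Coefficient = C(14,8) · 2^8 · 4^6 = 3003 · 256 · 4096 = 3148873728.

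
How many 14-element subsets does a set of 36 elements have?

3796297200

C(36,14) = (36·35·34·33·32·31·30·29·28·27·26·25·24·23) / 14! = 330954702783344640000 / 87178291200 = 3796297200.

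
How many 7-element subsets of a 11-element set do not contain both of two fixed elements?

All 7-subsets: C(11,7) = 330. Those containing both fixed elements: C(9,5) = 126.
330 − 126 = 204.

204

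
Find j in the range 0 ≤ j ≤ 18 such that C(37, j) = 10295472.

7

C(37,j) increases on 0 ≤ j ≤ 18. C(37,6) = 2324784 and C(37,7) = 10295472, so j = 7.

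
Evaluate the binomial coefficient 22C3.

1540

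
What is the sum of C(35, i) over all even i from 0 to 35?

Half of (1+1)^35 + (1−1)^35 gives the even-index sum: 2^34 = 17179869184.

17179869184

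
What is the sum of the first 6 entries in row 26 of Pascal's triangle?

83682

1 + 26 + 325 + 2600 + 14950 + 65780 = 83682.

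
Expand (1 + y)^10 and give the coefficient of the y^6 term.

210

The general term is C(10,j)·(1)^j·(y)^(10-j); the y^6 term has j = 4.
C(10,4) = 210.
Coefficient = C(10,4) = 210.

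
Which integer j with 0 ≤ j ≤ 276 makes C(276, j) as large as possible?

C(276,j) is maximized at j = 276/2 = 138.

138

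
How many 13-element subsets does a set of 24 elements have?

2496144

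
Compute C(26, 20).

230230

C(26,20) = C(26,6) by symmetry.
C(26,6) = (26·25·24·23·22·21) / 6! = 165765600 / 720 = 230230.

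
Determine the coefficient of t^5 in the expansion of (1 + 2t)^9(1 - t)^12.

Coefficient of t^5 = Σ_{j} C(9,j)·2^j·C(12,5-j)·(-1)^(5-j) for j from 0 to 5.
= (-792) + 8910 + (-31680) + 44352 + (-24192) + 4032 = 630.

630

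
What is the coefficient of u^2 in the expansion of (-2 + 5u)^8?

The general term is C(8,j)·(-2)^j·(5u)^(8-j); the u^2 term has j = 6.
C(8,6) = 28.
Coefficient = C(8,6) · (-2)^6 · 5^2 = 28 · 64 · 25 = 44800.

44800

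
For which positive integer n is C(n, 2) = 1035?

n(n−1)/2 = 1035 ⇒ n(n−1) = 2070. Since 46·45 = 2070, n = 46.

46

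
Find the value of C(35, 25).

183579396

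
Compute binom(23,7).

245157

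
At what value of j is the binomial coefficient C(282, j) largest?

C(282,j) is maximized at j = 282/2 = 141.

141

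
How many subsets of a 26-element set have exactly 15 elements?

7726160

Choose the 15 positions: C(26,15) = 7726160.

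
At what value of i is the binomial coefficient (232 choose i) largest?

C(232,i) is maximized at i = 232/2 = 116.

116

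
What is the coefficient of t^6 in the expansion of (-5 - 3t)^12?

10524937500

The general term is C(12,j)·(-5)^j·(-3t)^(12-j); the t^6 term has j = 6.
C(12,6) = 924.
Coefficient = C(12,6) · (-5)^6 · (-3)^6 = 924 · 15625 · 729 = 10524937500.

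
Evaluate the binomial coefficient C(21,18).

C(21,18) = C(21,3) by symmetry.
C(21,3) = (21·20·19) / 3! = 7980 / 6 = 1330.

1330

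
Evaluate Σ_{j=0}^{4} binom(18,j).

4048

1 + 18 + 153 + 816 + 3060 = 4048.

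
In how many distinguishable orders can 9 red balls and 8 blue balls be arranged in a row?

24310

Choose positions for the red balls: C(17,9) = 24310.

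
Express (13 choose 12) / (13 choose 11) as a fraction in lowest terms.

C(n,k+1)/C(n,k) = (n−k)/(k+1) = (13−11)/(11+1) = 2/12 = 1/6.

1/6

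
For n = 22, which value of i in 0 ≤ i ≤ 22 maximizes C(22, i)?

11

C(22,i) is maximized at i = 22/2 = 11.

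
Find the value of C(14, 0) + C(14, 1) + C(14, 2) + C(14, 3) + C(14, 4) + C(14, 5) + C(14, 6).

1 + 14 + 91 + 364 + 1001 + 2002 + 3003 = 6476.

6476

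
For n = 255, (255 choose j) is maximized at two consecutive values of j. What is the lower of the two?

127

For odd n = 255, C(255,j) peaks at j = (n−1)/2 and (n+1)/2; the lower is 127.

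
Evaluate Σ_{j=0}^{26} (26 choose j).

67108864

The entries of row 26 sum to 2^26 = 67108864.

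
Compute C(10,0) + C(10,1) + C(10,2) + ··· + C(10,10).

1024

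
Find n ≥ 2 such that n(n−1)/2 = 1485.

n(n−1)/2 = 1485 ⇒ n(n−1) = 2970. Since 55·54 = 2970, n = 55.

55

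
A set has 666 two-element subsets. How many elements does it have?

37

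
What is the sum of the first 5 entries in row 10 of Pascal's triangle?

386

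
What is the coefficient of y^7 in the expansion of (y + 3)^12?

The general term is C(12,j)·(y)^j·(3)^(12-j); the y^7 term has j = 7.
C(12,7) = 792.
Coefficient = C(12,7) · 3^5 = 792 · 243 = 192456.

192456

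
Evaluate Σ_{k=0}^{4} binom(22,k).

1 + 22 + 231 + 1540 + 7315 = 9109.

9109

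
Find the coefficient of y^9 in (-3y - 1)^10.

The general term is C(10,j)·(-3y)^j·(-1)^(10-j); the y^9 term has j = 9.
C(10,9) = 10.
Coefficient = C(10,9) · (-3)^9 · (-1)^1 = 10 · (-19683) · (-1) = 196830.

196830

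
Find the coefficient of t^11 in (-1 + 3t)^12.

-2125764

The general term is C(12,j)·(-1)^j·(3t)^(12-j); the t^11 term has j = 1.
C(12,1) = 12.
Coefficient = C(12,1) · (-1)^1 · 3^11 = 12 · (-1) · 177147 = -2125764.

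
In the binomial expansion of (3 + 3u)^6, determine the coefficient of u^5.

4374

The general term is C(6,j)·(3)^j·(3u)^(6-j); the u^5 term has j = 1.
C(6,1) = 6.
Coefficient = C(6,1) · 3^1 · 3^5 = 6 · 3 · 243 = 4374.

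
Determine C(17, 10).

19448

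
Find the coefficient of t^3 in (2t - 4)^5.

1280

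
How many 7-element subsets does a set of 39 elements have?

15380937

C(39,7) = (39·38·37·36·35·34·33) / 7! = 77519922480 / 5040 = 15380937.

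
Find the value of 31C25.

736281

C(31,25) = C(31,6) by symmetry.
C(31,6) = (31·30·29·28·27·26) / 6! = 530122320 / 720 = 736281.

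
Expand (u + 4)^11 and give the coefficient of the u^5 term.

1892352

The general term is C(11,j)·(u)^j·(4)^(11-j); the u^5 term has j = 5.
C(11,5) = 462.
Coefficient = C(11,5) · 4^6 = 462 · 4096 = 1892352.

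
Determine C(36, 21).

C(36,21) = C(36,15) by symmetry.
C(36,15) = (36·35·34·33·32·31·30·29·28·27·26·25·24·23·22) / 15! = 7281003461233582080000 / 1307674368000 = 5567902560.

5567902560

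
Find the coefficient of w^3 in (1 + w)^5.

The general term is C(5,j)·(1)^j·(w)^(5-j); the w^3 term has j = 2.
C(5,2) = 10.
Coefficient = C(5,2) = 10.

10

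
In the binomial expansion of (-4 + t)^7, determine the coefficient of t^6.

-28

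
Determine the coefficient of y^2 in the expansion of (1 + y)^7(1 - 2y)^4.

-11

Coefficient of y^2 = Σ_{j} C(7,j)·1^j·C(4,2-j)·(-2)^(2-j) for j from 0 to 2.
= 24 + (-56) + 21 = -11.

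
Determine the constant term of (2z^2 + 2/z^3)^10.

General term: C(10,j)·(2z^2)^j·(2/z^3)^(10-j), with z-exponent 2j − 3(10−j) = 5j − 30.
Set 5j − 30 = 0: j = 6.
C(10,6) = 210; 2^6 = 64; 2^4 = 16.
Coefficient = 210 · 64 · 16 = 215040.

215040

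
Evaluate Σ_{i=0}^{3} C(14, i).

470

1 + 14 + 91 + 364 = 470.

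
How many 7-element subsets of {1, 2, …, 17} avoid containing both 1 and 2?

16445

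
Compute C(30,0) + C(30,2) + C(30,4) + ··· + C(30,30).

536870912

Even-r terms of row 30 sum to 2^29 = 536870912.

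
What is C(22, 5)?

26334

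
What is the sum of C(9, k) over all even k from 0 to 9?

Half of (1+1)^9 + (1−1)^9 gives the even-index sum: 2^8 = 256.

256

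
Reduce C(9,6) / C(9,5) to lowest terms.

C(n,k+1)/C(n,k) = (n−k)/(k+1) = (9−5)/(5+1) = 4/6 = 2/3.

2/3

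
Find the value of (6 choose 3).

20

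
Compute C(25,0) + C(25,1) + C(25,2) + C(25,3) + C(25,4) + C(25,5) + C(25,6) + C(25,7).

1 + 25 + 300 + 2300 + 12650 + 53130 + 177100 + 480700 = 726206.

726206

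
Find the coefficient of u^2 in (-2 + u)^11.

-28160

The general term is C(11,j)·(-2)^j·(u)^(11-j); the u^2 term has j = 9.
C(11,9) = 55.
Coefficient = C(11,9) · (-2)^9 = 55 · (-512) = -28160.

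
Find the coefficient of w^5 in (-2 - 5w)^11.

-92400000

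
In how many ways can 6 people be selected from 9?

This is C(9,6) = 84.

84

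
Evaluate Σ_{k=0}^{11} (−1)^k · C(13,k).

-12

The partial alternating sum Σ_{k=0}^{11} (−1)^k C(13,k) = (−1)^11 C(12,11) = -12.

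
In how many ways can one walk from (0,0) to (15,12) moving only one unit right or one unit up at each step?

Each path is a sequence of 27 steps with 15 rights: C(27,15) = 17383860.

17383860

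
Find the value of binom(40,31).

C(40,31) = C(40,9) by symmetry.
C(40,9) = (40·39·38·37·36·35·34·33·32) / 9! = 99225500774400 / 362880 = 273438880.

273438880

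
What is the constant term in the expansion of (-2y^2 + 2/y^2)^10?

-258048

General term: C(10,j)·(-2y^2)^j·(2/y^2)^(10-j), with y-exponent 2j − 2(10−j) = 4j − 20.
Set 4j − 20 = 0: j = 5.
C(10,5) = 252; (-2)^5 = -32; 2^5 = 32.
Coefficient = 252 · (-32) · 32 = -258048.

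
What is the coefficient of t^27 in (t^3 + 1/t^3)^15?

455

General term: C(15,j)·(t^3)^j·(1/t^3)^(15-j), with t-exponent 3j − 3(15−j) = 6j − 45.
Set 6j − 45 = 27: j = 12.
C(15,12) = 455; 1^12 = 1; 1^3 = 1.
Coefficient = 455 · 1 · 1 = 455.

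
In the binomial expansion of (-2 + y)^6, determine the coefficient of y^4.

60

The general term is C(6,j)·(-2)^j·(y)^(6-j); the y^4 term has j = 2.
C(6,2) = 15.
Coefficient = C(6,2) · (-2)^2 = 15 · 4 = 60.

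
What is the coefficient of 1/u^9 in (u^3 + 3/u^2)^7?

General term: C(7,j)·(u^3)^j·(3/u^2)^(7-j), with u-exponent 3j − 2(7−j) = 5j − 14.
Set 5j − 14 = -9: j = 1.
C(7,1) = 7; 1^1 = 1; 3^6 = 729.
Coefficient = 7 · 1 · 729 = 5103.

5103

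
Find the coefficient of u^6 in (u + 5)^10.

The general term is C(10,j)·(u)^j·(5)^(10-j); the u^6 term has j = 6.
C(10,6) = 210.
Coefficient = C(10,6) · 5^4 = 210 · 625 = 131250.

131250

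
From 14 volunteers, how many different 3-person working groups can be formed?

This is C(14,3) = 364.

364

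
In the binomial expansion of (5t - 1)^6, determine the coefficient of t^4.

The general term is C(6,j)·(5t)^j·(-1)^(6-j); the t^4 term has j = 4.
C(6,4) = 15.
Coefficient = C(6,4) · 5^4 = 15 · 625 = 9375.

9375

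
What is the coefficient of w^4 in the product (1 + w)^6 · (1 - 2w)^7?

-125

Coefficient of w^4 = Σ_{j} C(6,j)·1^j·C(7,4-j)·(-2)^(4-j) for j from 0 to 4.
= 560 + (-1680) + 1260 + (-280) + 15 = -125.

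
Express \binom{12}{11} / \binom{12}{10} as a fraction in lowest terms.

2/11

C(n,k+1)/C(n,k) = (n−k)/(k+1) = (12−10)/(10+1) = 2/11.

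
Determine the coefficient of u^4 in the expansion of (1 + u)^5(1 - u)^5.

Coefficient of u^4 = Σ_{j} C(5,j)·1^j·C(5,4-j)·(-1)^(4-j) for j from 0 to 4.
= 5 + (-50) + 100 + (-50) + 5 = 10.

10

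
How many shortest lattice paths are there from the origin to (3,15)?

816

Each path is a sequence of 18 steps with 3 rights: C(18,3) = 816.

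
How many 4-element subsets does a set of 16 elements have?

C(16,4) = (16·15·14·13) / 4! = 43680 / 24 = 1820.

1820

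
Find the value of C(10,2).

45

C(10,2) = (10·9) / 2! = 90 / 2 = 45.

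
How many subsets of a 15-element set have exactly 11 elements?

Choose the 11 positions: C(15,11) = 1365.

1365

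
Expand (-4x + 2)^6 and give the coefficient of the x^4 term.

The general term is C(6,j)·(-4x)^j·(2)^(6-j); the x^4 term has j = 4.
C(6,4) = 15.
Coefficient = C(6,4) · (-4)^4 · 2^2 = 15 · 256 · 4 = 15360.

15360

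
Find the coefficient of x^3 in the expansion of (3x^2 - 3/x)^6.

-14580

General term: C(6,j)·(3x^2)^j·(-3/x)^(6-j), with x-exponent 2j − 1(6−j) = 3j − 6.
Set 3j − 6 = 3: j = 3.
C(6,3) = 20; 3^3 = 27; (-3)^3 = -27.
Coefficient = 20 · 27 · (-27) = -14580.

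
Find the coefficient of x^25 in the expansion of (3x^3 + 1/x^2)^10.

General term: C(10,j)·(3x^3)^j·(1/x^2)^(10-j), with x-exponent 3j − 2(10−j) = 5j − 20.
Set 5j − 20 = 25: j = 9.
C(10,9) = 10; 3^9 = 19683; 1^1 = 1.
Coefficient = 10 · 19683 · 1 = 196830.

196830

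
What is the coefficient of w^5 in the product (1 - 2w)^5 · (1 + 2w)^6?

Coefficient of w^5 = Σ_{j} C(5,j)·(-2)^j·C(6,5-j)·2^(5-j) for j from 0 to 5.
= 192 + (-2400) + 6400 + (-4800) + 960 + (-32) = 320.

320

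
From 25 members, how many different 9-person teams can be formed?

2042975

This is C(25,9) = 2042975.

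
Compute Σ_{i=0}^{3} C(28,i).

3683

1 + 28 + 378 + 3276 = 3683.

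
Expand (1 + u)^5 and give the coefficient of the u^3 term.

10

The general term is C(5,j)·(1)^j·(u)^(5-j); the u^3 term has j = 2.
C(5,2) = 10.
Coefficient = C(5,2) = 10.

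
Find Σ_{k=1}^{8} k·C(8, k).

1024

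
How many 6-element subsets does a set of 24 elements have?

C(24,6) = (24·23·22·21·20·19) / 6! = 96909120 / 720 = 134596.

134596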